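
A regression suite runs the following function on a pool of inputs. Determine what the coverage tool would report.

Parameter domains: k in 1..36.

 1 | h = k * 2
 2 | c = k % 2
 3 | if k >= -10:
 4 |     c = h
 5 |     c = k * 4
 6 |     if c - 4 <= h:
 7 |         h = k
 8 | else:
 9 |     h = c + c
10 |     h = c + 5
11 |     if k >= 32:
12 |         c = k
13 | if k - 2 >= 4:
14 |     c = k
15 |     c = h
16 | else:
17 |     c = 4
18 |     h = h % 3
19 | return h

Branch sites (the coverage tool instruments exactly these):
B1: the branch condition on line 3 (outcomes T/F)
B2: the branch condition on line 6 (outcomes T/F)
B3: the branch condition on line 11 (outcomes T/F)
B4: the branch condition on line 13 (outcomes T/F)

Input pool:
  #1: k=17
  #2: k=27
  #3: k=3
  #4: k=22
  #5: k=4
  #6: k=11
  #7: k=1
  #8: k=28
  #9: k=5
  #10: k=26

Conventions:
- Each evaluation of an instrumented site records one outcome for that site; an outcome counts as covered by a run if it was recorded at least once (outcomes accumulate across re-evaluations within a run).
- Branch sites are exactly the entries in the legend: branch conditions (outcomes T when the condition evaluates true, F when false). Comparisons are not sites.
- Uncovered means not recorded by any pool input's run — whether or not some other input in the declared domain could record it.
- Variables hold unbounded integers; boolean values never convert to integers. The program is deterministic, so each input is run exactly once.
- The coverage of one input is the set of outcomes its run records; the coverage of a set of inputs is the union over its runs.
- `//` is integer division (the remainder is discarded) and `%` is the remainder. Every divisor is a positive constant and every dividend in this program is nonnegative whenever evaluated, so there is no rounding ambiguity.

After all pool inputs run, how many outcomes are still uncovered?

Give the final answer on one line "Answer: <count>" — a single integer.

#1 (k=17) -> B1->T, B2->F, B4->T; covered: B1=T, B2=F, B4=T
#2 (k=27) -> B1->T, B2->F, B4->T; covered: B1=T, B2=F, B4=T
#3 (k=3) -> B1->T, B2->F, B4->F; covered: B1=T, B2=F, B4=F
#4 (k=22) -> B1->T, B2->F, B4->T; covered: B1=T, B2=F, B4=T
#5 (k=4) -> B1->T, B2->F, B4->F; covered: B1=T, B2=F, B4=F
#6 (k=11) -> B1->T, B2->F, B4->T; covered: B1=T, B2=F, B4=T
#7 (k=1) -> B1->T, B2->T, B4->F; covered: B1=T, B2=T, B4=F
#8 (k=28) -> B1->T, B2->F, B4->T; covered: B1=T, B2=F, B4=T
#9 (k=5) -> B1->T, B2->F, B4->F; covered: B1=T, B2=F, B4=F
#10 (k=26) -> B1->T, B2->F, B4->T; covered: B1=T, B2=F, B4=T
union over the pool: B1=T, B2=T, B2=F, B4=T, B4=F
uncovered (3 of 8): B1=F, B3=T, B3=F

Answer: 3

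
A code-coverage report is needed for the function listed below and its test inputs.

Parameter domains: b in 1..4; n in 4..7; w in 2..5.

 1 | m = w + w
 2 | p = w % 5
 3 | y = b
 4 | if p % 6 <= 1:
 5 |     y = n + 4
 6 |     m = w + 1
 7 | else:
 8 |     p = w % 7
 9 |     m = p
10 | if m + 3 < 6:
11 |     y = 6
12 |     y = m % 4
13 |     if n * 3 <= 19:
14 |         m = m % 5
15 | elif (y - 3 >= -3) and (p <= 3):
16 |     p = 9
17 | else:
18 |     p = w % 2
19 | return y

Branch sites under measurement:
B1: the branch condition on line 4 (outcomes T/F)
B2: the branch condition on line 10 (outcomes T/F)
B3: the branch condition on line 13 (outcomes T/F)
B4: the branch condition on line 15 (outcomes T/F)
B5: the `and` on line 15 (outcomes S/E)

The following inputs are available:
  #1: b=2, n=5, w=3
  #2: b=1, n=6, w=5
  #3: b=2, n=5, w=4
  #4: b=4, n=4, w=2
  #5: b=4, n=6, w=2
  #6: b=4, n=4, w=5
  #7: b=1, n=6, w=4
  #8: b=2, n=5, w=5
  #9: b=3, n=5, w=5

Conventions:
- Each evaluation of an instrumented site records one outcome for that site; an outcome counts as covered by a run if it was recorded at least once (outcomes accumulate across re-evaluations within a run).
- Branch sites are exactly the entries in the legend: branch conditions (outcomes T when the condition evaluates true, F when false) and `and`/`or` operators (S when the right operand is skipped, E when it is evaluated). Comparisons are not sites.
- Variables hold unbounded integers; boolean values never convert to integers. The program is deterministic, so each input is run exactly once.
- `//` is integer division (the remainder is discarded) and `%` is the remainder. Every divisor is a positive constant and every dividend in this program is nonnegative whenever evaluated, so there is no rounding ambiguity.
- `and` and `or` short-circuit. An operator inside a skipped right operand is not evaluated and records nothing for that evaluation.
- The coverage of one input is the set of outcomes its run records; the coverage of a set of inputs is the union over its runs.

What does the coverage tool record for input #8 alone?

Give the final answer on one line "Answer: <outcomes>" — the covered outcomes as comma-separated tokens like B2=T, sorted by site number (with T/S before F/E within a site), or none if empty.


Simulating input #8 (b=2, n=5, w=5) step by step:
  B1->T, B2->F, B5->E, B4->T
distinct outcomes covered: B1=T, B2=F, B4=T, B5=E
Answer: B1=T, B2=F, B4=T, B5=E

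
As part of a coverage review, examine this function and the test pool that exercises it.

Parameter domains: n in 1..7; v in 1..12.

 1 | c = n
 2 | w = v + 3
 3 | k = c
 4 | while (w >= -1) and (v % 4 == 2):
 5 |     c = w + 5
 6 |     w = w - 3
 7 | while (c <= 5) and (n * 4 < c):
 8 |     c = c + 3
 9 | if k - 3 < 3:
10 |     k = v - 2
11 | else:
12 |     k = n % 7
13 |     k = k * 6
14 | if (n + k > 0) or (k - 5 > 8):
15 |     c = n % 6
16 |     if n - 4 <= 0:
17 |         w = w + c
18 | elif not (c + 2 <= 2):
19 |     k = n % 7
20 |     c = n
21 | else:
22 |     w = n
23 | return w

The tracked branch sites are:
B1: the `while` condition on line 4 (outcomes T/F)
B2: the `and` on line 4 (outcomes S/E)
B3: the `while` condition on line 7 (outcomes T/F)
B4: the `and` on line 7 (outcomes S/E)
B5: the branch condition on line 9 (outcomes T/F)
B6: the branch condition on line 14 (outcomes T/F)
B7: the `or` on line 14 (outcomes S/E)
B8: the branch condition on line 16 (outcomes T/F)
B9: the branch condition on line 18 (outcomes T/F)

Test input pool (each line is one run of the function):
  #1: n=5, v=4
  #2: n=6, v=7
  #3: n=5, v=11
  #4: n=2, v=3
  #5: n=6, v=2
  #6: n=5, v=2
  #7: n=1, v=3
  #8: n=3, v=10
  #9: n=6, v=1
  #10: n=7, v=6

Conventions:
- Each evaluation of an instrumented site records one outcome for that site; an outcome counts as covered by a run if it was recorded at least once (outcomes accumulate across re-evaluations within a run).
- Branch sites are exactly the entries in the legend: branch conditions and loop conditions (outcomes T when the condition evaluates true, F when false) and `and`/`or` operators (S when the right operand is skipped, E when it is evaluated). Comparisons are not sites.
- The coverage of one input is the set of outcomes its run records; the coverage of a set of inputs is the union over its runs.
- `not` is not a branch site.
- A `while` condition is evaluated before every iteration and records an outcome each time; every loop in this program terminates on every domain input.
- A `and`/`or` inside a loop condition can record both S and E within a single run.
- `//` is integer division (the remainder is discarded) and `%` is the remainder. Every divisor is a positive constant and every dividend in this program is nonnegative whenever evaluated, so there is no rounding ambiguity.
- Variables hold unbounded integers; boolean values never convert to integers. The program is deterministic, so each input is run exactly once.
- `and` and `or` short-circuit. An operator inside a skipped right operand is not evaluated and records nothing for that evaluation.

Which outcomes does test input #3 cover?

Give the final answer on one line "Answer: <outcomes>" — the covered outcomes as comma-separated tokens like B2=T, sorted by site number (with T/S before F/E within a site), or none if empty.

Tracing the run of input #3 (n=5, v=11):
  B2->E, B1->F, B4->E, B3->F, B5->T, B7->S, B6->T, B8->F
distinct outcomes covered: B1=F, B2=E, B3=F, B4=E, B5=T, B6=T, B7=S, B8=F

Answer: B1=F, B2=E, B3=F, B4=E, B5=T, B6=T, B7=S, B8=F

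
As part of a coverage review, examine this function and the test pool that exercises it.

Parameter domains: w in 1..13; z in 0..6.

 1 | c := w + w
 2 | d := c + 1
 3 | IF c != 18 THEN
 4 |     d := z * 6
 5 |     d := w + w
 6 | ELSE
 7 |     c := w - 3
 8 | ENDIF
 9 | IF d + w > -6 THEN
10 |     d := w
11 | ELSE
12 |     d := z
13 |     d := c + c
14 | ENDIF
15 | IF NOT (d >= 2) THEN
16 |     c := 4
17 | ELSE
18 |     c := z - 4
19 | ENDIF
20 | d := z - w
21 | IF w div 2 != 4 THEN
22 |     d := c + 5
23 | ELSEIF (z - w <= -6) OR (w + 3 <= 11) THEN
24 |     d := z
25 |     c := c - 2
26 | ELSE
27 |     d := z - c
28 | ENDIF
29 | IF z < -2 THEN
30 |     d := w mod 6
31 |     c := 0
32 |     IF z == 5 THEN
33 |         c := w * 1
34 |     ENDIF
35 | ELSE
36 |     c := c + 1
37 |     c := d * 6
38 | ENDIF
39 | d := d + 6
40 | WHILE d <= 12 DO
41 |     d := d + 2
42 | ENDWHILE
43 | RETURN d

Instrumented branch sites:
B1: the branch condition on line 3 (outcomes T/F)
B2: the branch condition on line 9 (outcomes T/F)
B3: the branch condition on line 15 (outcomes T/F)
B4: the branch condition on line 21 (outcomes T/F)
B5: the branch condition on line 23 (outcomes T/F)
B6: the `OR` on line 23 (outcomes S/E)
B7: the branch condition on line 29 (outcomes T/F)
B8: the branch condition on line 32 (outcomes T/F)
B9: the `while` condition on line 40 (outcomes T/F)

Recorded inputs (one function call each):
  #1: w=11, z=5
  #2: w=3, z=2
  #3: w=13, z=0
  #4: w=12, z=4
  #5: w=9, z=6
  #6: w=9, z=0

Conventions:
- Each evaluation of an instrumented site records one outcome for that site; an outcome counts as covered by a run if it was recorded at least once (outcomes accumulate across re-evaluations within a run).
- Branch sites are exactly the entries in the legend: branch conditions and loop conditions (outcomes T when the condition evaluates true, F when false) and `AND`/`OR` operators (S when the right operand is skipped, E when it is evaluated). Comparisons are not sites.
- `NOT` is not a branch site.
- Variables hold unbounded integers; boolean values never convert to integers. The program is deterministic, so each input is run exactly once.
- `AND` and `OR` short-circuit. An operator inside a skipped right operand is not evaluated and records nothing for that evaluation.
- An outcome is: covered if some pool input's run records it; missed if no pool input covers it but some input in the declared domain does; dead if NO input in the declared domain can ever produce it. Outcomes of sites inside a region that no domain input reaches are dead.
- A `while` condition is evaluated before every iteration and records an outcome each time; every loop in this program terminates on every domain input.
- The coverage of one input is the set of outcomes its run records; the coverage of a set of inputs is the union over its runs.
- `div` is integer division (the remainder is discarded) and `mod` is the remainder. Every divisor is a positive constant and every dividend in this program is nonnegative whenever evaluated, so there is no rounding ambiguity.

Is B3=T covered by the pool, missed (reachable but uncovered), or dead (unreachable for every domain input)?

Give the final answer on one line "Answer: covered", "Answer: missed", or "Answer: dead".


no pool input records B3=T
but domain input (w=1, z=0) does record it -> reachable, so missed
Answer: missed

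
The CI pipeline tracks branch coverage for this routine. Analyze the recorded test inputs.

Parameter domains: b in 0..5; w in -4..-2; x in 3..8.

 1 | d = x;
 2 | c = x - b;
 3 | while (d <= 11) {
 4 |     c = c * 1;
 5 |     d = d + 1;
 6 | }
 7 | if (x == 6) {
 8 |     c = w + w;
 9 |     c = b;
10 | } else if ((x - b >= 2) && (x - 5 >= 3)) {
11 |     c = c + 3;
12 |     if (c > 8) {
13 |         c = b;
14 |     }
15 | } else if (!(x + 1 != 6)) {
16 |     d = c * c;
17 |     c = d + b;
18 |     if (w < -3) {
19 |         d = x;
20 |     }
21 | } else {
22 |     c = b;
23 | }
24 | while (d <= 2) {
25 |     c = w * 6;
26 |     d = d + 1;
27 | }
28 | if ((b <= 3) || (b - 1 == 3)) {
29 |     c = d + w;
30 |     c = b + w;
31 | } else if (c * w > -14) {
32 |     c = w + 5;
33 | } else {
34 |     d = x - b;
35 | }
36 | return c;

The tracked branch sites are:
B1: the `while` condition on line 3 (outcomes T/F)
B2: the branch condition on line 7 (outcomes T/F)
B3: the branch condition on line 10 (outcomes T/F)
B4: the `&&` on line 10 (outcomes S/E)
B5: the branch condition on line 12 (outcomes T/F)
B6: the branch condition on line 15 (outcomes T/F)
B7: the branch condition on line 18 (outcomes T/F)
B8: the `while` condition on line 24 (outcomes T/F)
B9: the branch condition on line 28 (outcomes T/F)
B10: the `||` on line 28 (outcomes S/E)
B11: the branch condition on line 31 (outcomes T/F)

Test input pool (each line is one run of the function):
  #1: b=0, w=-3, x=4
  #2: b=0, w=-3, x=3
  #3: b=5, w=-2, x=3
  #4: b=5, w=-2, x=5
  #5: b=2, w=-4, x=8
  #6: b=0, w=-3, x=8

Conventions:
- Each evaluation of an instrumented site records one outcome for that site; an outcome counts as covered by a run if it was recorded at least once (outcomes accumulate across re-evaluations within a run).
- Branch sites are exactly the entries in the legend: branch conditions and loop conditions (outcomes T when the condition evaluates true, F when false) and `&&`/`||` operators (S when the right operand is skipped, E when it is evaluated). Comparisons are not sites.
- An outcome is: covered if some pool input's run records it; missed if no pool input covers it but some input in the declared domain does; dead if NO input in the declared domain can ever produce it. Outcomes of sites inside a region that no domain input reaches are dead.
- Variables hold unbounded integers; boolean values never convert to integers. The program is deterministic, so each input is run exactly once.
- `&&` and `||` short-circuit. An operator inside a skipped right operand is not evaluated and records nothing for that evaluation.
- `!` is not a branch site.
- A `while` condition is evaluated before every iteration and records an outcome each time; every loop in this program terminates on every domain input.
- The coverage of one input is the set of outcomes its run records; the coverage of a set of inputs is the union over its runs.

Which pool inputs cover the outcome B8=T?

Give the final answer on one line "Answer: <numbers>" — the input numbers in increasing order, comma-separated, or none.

input #1 (b=0, w=-3, x=4): misses B8=T
input #2 (b=0, w=-3, x=3): misses B8=T
input #3 (b=5, w=-2, x=3): misses B8=T
input #4 (b=5, w=-2, x=5): covers B8=T
input #5 (b=2, w=-4, x=8): misses B8=T
input #6 (b=0, w=-3, x=8): misses B8=T

Answer: 4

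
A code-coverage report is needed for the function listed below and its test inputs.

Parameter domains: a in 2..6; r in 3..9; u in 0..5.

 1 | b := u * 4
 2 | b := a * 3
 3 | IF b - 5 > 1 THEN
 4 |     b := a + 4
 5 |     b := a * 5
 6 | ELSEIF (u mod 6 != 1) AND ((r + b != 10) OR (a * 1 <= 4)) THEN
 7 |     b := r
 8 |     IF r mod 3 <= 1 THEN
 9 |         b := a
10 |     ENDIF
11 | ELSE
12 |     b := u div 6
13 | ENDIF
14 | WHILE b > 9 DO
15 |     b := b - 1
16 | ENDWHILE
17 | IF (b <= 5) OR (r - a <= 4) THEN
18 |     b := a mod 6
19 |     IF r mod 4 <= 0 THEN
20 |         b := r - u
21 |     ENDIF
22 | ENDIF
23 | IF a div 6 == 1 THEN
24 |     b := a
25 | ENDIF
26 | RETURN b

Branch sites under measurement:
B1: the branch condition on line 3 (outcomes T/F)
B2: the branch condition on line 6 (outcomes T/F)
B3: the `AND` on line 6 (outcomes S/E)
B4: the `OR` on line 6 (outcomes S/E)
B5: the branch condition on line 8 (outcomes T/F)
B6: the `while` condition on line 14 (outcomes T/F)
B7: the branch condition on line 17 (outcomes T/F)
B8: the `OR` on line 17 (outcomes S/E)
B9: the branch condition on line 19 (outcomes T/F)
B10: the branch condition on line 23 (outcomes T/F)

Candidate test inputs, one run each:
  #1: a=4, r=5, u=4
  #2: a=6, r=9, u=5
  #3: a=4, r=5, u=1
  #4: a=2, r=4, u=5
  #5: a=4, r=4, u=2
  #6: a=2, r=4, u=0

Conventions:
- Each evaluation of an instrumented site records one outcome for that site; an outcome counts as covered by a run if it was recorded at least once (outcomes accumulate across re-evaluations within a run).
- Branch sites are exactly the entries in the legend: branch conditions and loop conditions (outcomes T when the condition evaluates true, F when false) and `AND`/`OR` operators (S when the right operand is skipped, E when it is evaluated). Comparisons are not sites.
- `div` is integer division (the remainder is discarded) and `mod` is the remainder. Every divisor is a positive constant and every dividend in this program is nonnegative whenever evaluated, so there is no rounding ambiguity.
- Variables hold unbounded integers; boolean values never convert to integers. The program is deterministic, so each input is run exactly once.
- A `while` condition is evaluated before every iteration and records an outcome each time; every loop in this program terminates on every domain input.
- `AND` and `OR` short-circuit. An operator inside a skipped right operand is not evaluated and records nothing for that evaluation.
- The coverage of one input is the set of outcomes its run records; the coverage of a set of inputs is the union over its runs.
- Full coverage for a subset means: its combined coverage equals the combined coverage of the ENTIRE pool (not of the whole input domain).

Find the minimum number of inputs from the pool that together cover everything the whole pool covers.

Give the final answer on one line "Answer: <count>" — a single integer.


input #1, a=4, r=5, u=4: events B1->T, B6->T, B6->T, B6->T, B6->T, B6->T, B6->T, B6->T, B6->T, B6->T, B6->T, B6->T, B6->F, B8->E, ...; outcomes B1=T, B6=T, B6=F, B7=T, B8=E, B9=F, B10=F
input #2, a=6, r=9, u=5: events B1->T, B6->T, B6->T, B6->T, B6->T, B6->T, B6->T, B6->T, B6->T, B6->T, B6->T, B6->T, B6->T, B6->T, ...; outcomes B1=T, B6=T, B6=F, B7=T, B8=E, B9=F, B10=T
input #3, a=4, r=5, u=1: events B1->T, B6->T, B6->T, B6->T, B6->T, B6->T, B6->T, B6->T, B6->T, B6->T, B6->T, B6->T, B6->F, B8->E, ...; outcomes B1=T, B6=T, B6=F, B7=T, B8=E, B9=F, B10=F
input #4, a=2, r=4, u=5: events B1->F, B3->E, B4->E, B2->T, B5->T, B6->F, B8->S, B7->T, B9->T, B10->F; outcomes B1=F, B2=T, B3=E, B4=E, B5=T, B6=F, B7=T, B8=S, B9=T, B10=F
input #5, a=4, r=4, u=2: events B1->T, B6->T, B6->T, B6->T, B6->T, B6->T, B6->T, B6->T, B6->T, B6->T, B6->T, B6->T, B6->F, B8->E, ...; outcomes B1=T, B6=T, B6=F, B7=T, B8=E, B9=T, B10=F
input #6, a=2, r=4, u=0: events B1->F, B3->E, B4->E, B2->T, B5->T, B6->F, B8->S, B7->T, B9->T, B10->F; outcomes B1=F, B2=T, B3=E, B4=E, B5=T, B6=F, B7=T, B8=S, B9=T, B10=F
union over all inputs: B1=T, B1=F, B2=T, B3=E, B4=E, B5=T, B6=T, B6=F, B7=T, B8=S, B8=E, B9=T, B9=F, B10=T, B10=F (15 outcomes)
checked all size-1 subsets: none covers 15 outcomes (max 10/15)
size 2: inputs {2, 4} cover all 15 outcomes, and no lexicographically smaller subset of this size does
Answer: 2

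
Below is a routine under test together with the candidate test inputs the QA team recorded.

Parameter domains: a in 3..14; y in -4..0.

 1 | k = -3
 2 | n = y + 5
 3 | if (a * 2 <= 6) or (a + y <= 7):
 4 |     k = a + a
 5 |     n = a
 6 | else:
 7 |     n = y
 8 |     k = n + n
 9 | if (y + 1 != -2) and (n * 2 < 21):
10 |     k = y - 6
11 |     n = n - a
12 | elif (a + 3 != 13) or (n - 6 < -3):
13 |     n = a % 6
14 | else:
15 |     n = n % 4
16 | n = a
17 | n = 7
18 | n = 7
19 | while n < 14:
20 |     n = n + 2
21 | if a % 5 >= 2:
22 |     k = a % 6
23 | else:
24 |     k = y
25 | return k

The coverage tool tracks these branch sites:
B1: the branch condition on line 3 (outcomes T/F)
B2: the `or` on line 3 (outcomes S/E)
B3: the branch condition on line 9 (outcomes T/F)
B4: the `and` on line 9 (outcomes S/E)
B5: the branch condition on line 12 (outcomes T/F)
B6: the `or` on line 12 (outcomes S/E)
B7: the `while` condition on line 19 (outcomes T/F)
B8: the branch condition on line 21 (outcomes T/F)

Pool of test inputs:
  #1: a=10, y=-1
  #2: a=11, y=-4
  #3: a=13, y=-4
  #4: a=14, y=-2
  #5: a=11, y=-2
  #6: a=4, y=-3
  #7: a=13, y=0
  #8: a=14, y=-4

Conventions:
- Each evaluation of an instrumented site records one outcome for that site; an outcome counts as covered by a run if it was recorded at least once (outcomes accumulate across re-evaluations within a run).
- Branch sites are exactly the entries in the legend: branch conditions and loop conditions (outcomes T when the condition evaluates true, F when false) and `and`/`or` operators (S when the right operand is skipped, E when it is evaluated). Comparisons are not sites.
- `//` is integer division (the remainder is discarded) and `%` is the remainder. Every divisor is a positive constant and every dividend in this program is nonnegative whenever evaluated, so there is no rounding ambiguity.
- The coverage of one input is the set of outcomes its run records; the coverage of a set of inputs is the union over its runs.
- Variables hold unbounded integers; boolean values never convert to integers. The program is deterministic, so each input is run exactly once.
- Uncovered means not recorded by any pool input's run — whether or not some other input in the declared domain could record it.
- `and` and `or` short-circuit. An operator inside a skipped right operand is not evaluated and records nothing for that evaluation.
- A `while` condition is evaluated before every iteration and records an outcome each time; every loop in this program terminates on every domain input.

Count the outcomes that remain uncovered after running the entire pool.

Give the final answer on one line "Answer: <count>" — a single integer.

input #1, a=10, y=-1: events B2->E, B1->F, B4->E, B3->T, B7->T, B7->T, B7->T, B7->T, B7->F, B8->F; outcomes B1=F, B2=E, B3=T, B4=E, B7=T, B7=F, B8=F
input #2, a=11, y=-4: events B2->E, B1->T, B4->E, B3->F, B6->S, B5->T, B7->T, B7->T, B7->T, B7->T, B7->F, B8->F; outcomes B1=T, B2=E, B3=F, B4=E, B5=T, B6=S, B7=T, B7=F, B8=F
input #3, a=13, y=-4: events B2->E, B1->F, B4->E, B3->T, B7->T, B7->T, B7->T, B7->T, B7->F, B8->T; outcomes B1=F, B2=E, B3=T, B4=E, B7=T, B7=F, B8=T
input #4, a=14, y=-2: events B2->E, B1->F, B4->E, B3->T, B7->T, B7->T, B7->T, B7->T, B7->F, B8->T; outcomes B1=F, B2=E, B3=T, B4=E, B7=T, B7=F, B8=T
input #5, a=11, y=-2: events B2->E, B1->F, B4->E, B3->T, B7->T, B7->T, B7->T, B7->T, B7->F, B8->F; outcomes B1=F, B2=E, B3=T, B4=E, B7=T, B7=F, B8=F
input #6, a=4, y=-3: events B2->E, B1->T, B4->S, B3->F, B6->S, B5->T, B7->T, B7->T, B7->T, B7->T, B7->F, B8->T; outcomes B1=T, B2=E, B3=F, B4=S, B5=T, B6=S, B7=T, B7=F, B8=T
input #7, a=13, y=0: events B2->E, B1->F, B4->E, B3->T, B7->T, B7->T, B7->T, B7->T, B7->F, B8->T; outcomes B1=F, B2=E, B3=T, B4=E, B7=T, B7=F, B8=T
input #8, a=14, y=-4: events B2->E, B1->F, B4->E, B3->T, B7->T, B7->T, B7->T, B7->T, B7->F, B8->T; outcomes B1=F, B2=E, B3=T, B4=E, B7=T, B7=F, B8=T
union over the pool: B1=T, B1=F, B2=E, B3=T, B3=F, B4=S, B4=E, B5=T, B6=S, B7=T, B7=F, B8=T, B8=F
uncovered (3 of 16): B2=S, B5=F, B6=E

Answer: 3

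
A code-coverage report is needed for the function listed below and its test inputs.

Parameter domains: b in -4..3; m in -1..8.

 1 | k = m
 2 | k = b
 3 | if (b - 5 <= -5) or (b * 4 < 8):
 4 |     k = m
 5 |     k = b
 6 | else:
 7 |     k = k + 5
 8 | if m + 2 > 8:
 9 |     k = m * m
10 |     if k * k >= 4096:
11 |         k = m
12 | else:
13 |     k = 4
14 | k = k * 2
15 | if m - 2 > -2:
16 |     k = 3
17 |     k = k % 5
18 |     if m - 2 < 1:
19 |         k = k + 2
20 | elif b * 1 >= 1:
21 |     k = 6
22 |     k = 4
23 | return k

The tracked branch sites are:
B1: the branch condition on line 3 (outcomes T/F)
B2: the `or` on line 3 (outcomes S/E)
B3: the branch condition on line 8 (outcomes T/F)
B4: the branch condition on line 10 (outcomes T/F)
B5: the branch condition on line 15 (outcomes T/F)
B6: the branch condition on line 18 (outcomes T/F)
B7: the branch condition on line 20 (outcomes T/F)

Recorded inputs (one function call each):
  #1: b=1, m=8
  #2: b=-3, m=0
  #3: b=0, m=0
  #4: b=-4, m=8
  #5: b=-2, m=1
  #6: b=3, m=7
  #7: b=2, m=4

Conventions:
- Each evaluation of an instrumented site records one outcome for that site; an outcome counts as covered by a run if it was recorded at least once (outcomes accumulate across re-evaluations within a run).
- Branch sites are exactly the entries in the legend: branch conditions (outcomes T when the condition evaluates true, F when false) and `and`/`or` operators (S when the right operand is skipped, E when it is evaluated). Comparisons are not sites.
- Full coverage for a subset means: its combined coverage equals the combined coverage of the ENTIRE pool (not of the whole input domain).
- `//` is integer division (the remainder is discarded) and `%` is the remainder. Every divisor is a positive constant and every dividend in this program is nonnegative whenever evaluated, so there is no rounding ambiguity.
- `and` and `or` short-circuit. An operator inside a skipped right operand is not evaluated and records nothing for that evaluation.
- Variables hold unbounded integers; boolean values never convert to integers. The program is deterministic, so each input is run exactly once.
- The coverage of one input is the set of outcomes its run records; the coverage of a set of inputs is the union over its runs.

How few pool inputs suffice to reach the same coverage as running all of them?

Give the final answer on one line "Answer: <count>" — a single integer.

test 1 (b=1, m=8) hits B1=T, B2=E, B3=T, B4=T, B5=T, B6=F
test 2 (b=-3, m=0) hits B1=T, B2=S, B3=F, B5=F, B7=F
test 3 (b=0, m=0) hits B1=T, B2=S, B3=F, B5=F, B7=F
test 4 (b=-4, m=8) hits B1=T, B2=S, B3=T, B4=T, B5=T, B6=F
test 5 (b=-2, m=1) hits B1=T, B2=S, B3=F, B5=T, B6=T
test 6 (b=3, m=7) hits B1=F, B2=E, B3=T, B4=F, B5=T, B6=F
test 7 (b=2, m=4) hits B1=F, B2=E, B3=F, B5=T, B6=F
together the pool reaches 13 outcomes: B1=T, B1=F, B2=S, B2=E, B3=T, B3=F, B4=T, B4=F, B5=T, B5=F, B6=T, B6=F, B7=F
every size-1 subset falls short of the 13 outcomes (best: 6/13)
every size-2 subset falls short of the 13 outcomes (best: 11/13)
every size-3 subset falls short of the 13 outcomes (best: 12/13)
at size 4, {1, 2, 5, 6} reaches all 13 outcomes; every lexicographically earlier size-4 subset fails

Answer: 4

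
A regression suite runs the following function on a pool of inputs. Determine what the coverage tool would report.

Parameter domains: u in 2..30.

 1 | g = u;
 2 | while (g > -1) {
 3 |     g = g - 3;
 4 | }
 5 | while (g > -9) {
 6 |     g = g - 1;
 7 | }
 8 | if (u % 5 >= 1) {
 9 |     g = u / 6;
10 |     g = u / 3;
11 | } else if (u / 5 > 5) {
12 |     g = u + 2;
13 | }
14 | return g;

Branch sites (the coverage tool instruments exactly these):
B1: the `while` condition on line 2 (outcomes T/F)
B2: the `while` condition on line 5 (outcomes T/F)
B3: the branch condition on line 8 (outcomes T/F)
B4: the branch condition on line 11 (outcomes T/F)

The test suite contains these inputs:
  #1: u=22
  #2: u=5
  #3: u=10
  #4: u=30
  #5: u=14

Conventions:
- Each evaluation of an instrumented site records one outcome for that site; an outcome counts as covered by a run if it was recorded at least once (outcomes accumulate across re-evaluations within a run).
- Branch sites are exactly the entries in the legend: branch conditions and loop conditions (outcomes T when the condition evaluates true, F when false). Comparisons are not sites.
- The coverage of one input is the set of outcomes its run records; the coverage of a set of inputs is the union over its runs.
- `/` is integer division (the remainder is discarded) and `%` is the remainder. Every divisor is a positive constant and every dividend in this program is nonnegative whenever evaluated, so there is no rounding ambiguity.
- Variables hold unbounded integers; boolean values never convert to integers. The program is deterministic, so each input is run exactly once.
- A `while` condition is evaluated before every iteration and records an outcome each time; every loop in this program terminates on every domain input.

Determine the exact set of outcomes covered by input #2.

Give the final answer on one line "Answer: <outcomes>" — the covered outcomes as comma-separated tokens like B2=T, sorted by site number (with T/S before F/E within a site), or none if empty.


Tracing the run of input #2 (u=5):
  B1->T, B1->T, B1->F, B2->T, B2->T, B2->T, B2->T, B2->T, B2->T, B2->T
  B2->T, B2->F, B3->F, B4->F
deduplicating events, the covered set is: B1=T, B1=F, B2=T, B2=F, B3=F, B4=F
Answer: B1=T, B1=F, B2=T, B2=F, B3=F, B4=F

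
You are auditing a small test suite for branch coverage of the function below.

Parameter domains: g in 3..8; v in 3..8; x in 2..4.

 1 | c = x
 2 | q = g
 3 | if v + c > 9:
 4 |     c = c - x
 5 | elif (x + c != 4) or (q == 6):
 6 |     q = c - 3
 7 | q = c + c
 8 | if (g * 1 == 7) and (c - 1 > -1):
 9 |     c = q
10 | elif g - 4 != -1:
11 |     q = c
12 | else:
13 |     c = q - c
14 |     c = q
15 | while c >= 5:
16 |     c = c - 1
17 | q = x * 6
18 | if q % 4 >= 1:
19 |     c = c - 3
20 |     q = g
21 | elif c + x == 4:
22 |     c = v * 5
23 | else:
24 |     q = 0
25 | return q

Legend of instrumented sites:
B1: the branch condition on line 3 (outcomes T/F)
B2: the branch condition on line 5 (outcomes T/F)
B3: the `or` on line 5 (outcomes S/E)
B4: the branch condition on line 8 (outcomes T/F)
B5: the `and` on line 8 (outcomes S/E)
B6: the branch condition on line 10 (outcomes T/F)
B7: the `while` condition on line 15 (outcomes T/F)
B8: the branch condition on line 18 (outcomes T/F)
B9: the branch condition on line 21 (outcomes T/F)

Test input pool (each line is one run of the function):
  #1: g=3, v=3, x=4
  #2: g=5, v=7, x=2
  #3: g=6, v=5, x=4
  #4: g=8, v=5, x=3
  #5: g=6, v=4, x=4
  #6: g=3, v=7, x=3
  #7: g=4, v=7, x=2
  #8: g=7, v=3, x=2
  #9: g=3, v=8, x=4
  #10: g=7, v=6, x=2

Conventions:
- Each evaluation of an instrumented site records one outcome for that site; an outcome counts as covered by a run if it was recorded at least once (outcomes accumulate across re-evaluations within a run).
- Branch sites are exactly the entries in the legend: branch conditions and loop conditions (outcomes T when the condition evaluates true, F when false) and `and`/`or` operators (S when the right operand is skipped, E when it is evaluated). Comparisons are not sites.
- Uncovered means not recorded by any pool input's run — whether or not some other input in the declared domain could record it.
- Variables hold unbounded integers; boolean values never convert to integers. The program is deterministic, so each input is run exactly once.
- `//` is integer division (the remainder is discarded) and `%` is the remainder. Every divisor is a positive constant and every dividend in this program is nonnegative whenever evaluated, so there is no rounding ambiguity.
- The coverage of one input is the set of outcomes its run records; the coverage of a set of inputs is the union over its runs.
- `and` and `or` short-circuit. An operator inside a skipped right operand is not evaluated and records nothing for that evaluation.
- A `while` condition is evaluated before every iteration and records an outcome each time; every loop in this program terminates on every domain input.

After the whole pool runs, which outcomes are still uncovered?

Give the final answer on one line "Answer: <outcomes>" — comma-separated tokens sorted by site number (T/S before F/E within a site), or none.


input #1 (g=3, v=3, x=4): events B1->F, B3->S, B2->T, B5->S, B4->F, B6->F, B7->T, B7->T, B7->T, B7->T, B7->F, B8->F, B9->F; covers B1=F, B2=T, B3=S, B4=F, B5=S, B6=F, B7=T, B7=F, B8=F, B9=F
input #2 (g=5, v=7, x=2): events B1->F, B3->E, B2->F, B5->S, B4->F, B6->T, B7->F, B8->F, B9->T; covers B1=F, B2=F, B3=E, B4=F, B5=S, B6=T, B7=F, B8=F, B9=T
input #3 (g=6, v=5, x=4): events B1->F, B3->S, B2->T, B5->S, B4->F, B6->T, B7->F, B8->F, B9->F; covers B1=F, B2=T, B3=S, B4=F, B5=S, B6=T, B7=F, B8=F, B9=F
input #4 (g=8, v=5, x=3): events B1->F, B3->S, B2->T, B5->S, B4->F, B6->T, B7->F, B8->T; covers B1=F, B2=T, B3=S, B4=F, B5=S, B6=T, B7=F, B8=T
input #5 (g=6, v=4, x=4): events B1->F, B3->S, B2->T, B5->S, B4->F, B6->T, B7->F, B8->F, B9->F; covers B1=F, B2=T, B3=S, B4=F, B5=S, B6=T, B7=F, B8=F, B9=F
input #6 (g=3, v=7, x=3): events B1->T, B5->S, B4->F, B6->F, B7->F, B8->T; covers B1=T, B4=F, B5=S, B6=F, B7=F, B8=T
input #7 (g=4, v=7, x=2): events B1->F, B3->E, B2->F, B5->S, B4->F, B6->T, B7->F, B8->F, B9->T; covers B1=F, B2=F, B3=E, B4=F, B5=S, B6=T, B7=F, B8=F, B9=T
input #8 (g=7, v=3, x=2): events B1->F, B3->E, B2->F, B5->E, B4->T, B7->F, B8->F, B9->F; covers B1=F, B2=F, B3=E, B4=T, B5=E, B7=F, B8=F, B9=F
input #9 (g=3, v=8, x=4): events B1->T, B5->S, B4->F, B6->F, B7->F, B8->F, B9->T; covers B1=T, B4=F, B5=S, B6=F, B7=F, B8=F, B9=T
input #10 (g=7, v=6, x=2): events B1->F, B3->E, B2->F, B5->E, B4->T, B7->F, B8->F, B9->F; covers B1=F, B2=F, B3=E, B4=T, B5=E, B7=F, B8=F, B9=F
union over the pool: B1=T, B1=F, B2=T, B2=F, B3=S, B3=E, B4=T, B4=F, B5=S, B5=E, B6=T, B6=F, B7=T, B7=F, B8=T, B8=F, B9=T, B9=F
uncovered (0 of 18): none
Answer: none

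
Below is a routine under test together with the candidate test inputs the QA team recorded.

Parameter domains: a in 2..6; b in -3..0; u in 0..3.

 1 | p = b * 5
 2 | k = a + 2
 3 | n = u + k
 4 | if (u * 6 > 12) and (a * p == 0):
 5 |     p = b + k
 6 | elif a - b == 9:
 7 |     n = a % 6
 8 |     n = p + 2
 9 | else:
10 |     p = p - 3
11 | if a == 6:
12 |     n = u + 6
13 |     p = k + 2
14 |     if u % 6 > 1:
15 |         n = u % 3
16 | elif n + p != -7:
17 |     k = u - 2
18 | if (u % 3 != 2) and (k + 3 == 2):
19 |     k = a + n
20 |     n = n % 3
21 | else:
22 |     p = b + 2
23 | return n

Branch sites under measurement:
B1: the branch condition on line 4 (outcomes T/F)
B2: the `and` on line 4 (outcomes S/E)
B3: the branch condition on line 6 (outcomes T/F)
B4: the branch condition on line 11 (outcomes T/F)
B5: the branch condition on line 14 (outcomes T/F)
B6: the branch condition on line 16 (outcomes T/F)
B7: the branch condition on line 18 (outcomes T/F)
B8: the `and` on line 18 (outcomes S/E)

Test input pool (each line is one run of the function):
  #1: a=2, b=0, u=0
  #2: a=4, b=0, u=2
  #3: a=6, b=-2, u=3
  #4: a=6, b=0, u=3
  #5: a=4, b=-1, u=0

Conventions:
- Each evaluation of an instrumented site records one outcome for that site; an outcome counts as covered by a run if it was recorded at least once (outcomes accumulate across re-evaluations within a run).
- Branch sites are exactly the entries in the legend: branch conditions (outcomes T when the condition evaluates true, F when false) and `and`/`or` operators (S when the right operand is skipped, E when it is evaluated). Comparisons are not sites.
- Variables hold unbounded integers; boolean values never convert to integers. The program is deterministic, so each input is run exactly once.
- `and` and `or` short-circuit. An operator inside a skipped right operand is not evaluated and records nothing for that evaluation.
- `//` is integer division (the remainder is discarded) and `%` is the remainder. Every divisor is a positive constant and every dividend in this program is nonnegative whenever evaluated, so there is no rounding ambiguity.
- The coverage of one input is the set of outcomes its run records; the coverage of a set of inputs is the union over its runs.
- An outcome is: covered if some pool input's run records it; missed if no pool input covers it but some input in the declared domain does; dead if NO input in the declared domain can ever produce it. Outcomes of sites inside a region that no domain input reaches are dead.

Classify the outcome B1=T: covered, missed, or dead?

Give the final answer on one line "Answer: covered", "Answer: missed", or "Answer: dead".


B1=T is recorded by pool input(s) 4 -> covered
Answer: covered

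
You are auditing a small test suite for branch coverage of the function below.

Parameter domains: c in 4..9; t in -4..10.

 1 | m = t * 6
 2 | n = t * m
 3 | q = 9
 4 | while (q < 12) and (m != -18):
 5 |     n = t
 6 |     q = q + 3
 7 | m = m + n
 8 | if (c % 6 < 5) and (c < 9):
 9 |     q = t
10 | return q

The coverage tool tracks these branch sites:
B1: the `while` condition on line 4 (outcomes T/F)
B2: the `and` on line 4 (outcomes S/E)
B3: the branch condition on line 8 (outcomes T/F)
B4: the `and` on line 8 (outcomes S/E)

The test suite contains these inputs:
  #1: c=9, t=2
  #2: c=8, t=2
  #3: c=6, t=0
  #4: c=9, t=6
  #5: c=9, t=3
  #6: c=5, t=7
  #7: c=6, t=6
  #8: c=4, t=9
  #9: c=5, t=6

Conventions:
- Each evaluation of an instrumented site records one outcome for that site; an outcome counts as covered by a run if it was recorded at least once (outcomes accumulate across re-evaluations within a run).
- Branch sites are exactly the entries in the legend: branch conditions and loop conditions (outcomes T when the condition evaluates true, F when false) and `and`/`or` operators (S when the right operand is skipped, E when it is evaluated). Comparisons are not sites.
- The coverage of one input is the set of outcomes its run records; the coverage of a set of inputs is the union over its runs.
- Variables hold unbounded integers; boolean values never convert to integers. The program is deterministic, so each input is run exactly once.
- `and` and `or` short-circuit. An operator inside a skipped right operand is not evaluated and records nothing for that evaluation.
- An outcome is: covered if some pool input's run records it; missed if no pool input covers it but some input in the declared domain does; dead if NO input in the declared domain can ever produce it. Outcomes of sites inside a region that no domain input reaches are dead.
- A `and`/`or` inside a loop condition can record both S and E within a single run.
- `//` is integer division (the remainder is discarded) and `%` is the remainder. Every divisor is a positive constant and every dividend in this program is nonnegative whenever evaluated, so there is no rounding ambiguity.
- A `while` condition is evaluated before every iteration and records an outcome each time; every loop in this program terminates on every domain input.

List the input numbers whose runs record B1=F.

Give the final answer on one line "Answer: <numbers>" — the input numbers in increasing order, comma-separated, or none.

input #1 (c=9, t=2): hits B1=F
input #2 (c=8, t=2): hits B1=F
input #3 (c=6, t=0): hits B1=F
input #4 (c=9, t=6): hits B1=F
input #5 (c=9, t=3): hits B1=F
input #6 (c=5, t=7): hits B1=F
input #7 (c=6, t=6): hits B1=F
input #8 (c=4, t=9): hits B1=F
input #9 (c=5, t=6): hits B1=F

Answer: 1, 2, 3, 4, 5, 6, 7, 8, 9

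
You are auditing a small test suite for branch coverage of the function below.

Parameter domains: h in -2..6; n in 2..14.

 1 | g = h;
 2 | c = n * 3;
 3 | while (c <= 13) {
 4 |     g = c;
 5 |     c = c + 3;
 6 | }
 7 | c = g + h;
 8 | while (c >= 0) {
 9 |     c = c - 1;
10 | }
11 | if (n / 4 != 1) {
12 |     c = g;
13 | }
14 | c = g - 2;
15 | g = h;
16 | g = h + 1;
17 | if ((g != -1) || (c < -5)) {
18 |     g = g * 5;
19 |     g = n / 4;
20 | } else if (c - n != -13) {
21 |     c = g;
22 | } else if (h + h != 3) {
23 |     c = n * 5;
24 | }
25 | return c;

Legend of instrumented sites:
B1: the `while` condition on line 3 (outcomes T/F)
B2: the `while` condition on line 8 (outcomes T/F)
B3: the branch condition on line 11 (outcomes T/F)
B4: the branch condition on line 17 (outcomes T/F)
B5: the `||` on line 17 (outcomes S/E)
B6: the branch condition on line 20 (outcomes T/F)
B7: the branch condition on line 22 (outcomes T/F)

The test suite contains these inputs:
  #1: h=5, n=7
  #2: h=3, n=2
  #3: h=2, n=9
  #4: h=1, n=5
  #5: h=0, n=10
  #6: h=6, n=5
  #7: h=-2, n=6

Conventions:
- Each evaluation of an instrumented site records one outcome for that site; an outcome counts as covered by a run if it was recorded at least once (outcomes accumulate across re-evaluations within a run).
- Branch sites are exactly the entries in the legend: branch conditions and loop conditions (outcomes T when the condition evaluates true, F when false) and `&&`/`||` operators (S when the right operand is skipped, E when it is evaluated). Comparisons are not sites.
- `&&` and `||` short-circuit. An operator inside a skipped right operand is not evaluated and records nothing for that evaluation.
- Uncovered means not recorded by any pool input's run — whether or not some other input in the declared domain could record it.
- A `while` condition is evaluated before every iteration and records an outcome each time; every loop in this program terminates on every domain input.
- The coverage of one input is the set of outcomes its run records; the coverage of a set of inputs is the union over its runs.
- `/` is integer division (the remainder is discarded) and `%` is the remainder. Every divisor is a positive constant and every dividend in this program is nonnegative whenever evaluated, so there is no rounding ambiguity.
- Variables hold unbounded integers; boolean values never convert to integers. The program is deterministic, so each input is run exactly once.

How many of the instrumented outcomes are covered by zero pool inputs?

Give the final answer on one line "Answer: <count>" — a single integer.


input #1 (h=5, n=7): events B1->F, B2->T, B2->T, B2->T, B2->T, B2->T, B2->T, B2->T, B2->T, B2->T, B2->T, B2->T, B2->F, B3->F, ...; covers B1=F, B2=T, B2=F, B3=F, B4=T, B5=S
input #2 (h=3, n=2): events B1->T, B1->T, B1->T, B1->F, B2->T, B2->T, B2->T, B2->T, B2->T, B2->T, B2->T, B2->T, B2->T, B2->T, ...; covers B1=T, B1=F, B2=T, B2=F, B3=T, B4=T, B5=S
input #3 (h=2, n=9): events B1->F, B2->T, B2->T, B2->T, B2->T, B2->T, B2->F, B3->T, B5->S, B4->T; covers B1=F, B2=T, B2=F, B3=T, B4=T, B5=S
input #4 (h=1, n=5): events B1->F, B2->T, B2->T, B2->T, B2->F, B3->F, B5->S, B4->T; covers B1=F, B2=T, B2=F, B3=F, B4=T, B5=S
input #5 (h=0, n=10): events B1->F, B2->T, B2->F, B3->T, B5->S, B4->T; covers B1=F, B2=T, B2=F, B3=T, B4=T, B5=S
input #6 (h=6, n=5): events B1->F, B2->T, B2->T, B2->T, B2->T, B2->T, B2->T, B2->T, B2->T, B2->T, B2->T, B2->T, B2->T, B2->T, ...; covers B1=F, B2=T, B2=F, B3=F, B4=T, B5=S
input #7 (h=-2, n=6): events B1->F, B2->F, B3->F, B5->E, B4->F, B6->T; covers B1=F, B2=F, B3=F, B4=F, B5=E, B6=T
union over the pool: B1=T, B1=F, B2=T, B2=F, B3=T, B3=F, B4=T, B4=F, B5=S, B5=E, B6=T
uncovered (3 of 14): B6=F, B7=T, B7=F
Answer: 3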